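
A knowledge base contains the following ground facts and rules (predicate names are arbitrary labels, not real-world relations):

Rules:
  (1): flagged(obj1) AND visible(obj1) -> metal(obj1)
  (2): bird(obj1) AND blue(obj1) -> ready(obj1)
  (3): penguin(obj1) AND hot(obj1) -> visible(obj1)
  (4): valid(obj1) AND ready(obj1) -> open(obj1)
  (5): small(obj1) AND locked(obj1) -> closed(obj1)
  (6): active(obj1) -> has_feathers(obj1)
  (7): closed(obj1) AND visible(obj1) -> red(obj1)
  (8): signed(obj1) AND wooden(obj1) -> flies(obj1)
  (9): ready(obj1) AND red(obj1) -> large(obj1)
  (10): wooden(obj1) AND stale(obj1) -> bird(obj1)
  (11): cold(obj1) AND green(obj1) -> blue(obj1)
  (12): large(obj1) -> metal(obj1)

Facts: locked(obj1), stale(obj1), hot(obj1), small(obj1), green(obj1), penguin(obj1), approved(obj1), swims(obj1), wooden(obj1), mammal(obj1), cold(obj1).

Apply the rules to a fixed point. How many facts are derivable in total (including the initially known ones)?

Round 1 — (3), (5), (10), (11), derive visible(obj1), closed(obj1), bird(obj1), blue(obj1).
Round 2 — (2), (7), derive ready(obj1), red(obj1).
Round 3 — (9), derive large(obj1).
Round 4 — (12), derive metal(obj1).
Closure: {approved(obj1), bird(obj1), blue(obj1), closed(obj1), cold(obj1), green(obj1), hot(obj1), large(obj1), locked(obj1), mammal(obj1), metal(obj1), penguin(obj1), ready(obj1), red(obj1), small(obj1), stale(obj1), swims(obj1), visible(obj1), wooden(obj1)} — 19 facts.

19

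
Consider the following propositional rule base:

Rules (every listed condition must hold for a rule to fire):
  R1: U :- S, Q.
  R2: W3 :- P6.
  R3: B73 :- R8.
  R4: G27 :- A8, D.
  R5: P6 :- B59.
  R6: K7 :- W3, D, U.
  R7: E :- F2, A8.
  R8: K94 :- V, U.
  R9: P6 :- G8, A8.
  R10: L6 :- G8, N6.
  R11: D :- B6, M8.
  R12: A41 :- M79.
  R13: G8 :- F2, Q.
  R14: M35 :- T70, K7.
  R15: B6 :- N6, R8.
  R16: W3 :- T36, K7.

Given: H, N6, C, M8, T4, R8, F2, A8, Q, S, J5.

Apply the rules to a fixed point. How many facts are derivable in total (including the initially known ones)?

22

[1] R1 [U :- S, Q.]; R3 [B73 :- R8.]; R7 [E :- F2, A8.]; R13 [G8 :- F2, Q.]; R15 [B6 :- N6, R8.]. ⇒ new: U, B73, E, G8, B6.
[2] R9 [P6 :- G8, A8.]; R10 [L6 :- G8, N6.]; R11 [D :- B6, M8.]. ⇒ new: P6, L6, D.
[3] R2 [W3 :- P6.]; R4 [G27 :- A8, D.]. ⇒ new: W3, G27.
[4] R6 [K7 :- W3, D, U.]. ⇒ new: K7.
Closure: {A8, B6, B73, C, D, E, F2, G27, G8, H, J5, K7, L6, M8, N6, P6, Q, R8, S, T4, U, W3} — 22 facts.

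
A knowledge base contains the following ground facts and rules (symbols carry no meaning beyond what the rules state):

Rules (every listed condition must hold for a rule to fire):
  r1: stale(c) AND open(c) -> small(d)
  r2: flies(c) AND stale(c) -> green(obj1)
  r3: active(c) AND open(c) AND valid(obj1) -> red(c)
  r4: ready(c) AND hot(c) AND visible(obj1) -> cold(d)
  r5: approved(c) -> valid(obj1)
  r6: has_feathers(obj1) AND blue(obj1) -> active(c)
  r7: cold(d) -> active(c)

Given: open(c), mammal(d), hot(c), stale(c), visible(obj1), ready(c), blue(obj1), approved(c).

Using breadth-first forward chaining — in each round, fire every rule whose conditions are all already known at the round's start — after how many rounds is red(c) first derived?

Round 1: r1 [stale(c) AND open(c) -> small(d)]; r4 [ready(c) AND hot(c) AND visible(obj1) -> cold(d)]; r5 [approved(c) -> valid(obj1)]. New: small(d), cold(d), valid(obj1).
Round 2: r7 [cold(d) -> active(c)]. New: active(c).
Round 3: r3 [active(c) AND open(c) AND valid(obj1) -> red(c)]. New: red(c).
red(c) first appears in round 3.

3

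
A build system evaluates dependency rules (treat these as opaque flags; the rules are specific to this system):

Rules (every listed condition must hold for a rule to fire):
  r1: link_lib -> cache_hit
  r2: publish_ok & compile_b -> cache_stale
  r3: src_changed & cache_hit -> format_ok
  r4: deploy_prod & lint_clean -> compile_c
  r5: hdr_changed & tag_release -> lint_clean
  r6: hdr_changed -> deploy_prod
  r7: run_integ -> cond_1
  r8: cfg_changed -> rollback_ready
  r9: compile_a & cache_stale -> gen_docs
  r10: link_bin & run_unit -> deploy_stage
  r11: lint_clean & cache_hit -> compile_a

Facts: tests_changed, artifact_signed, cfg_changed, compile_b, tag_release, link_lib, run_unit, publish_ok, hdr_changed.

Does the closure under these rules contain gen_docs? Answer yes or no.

yes

Round 1: r1 [link_lib -> cache_hit]; r2 [publish_ok & compile_b -> cache_stale]; r5 [hdr_changed & tag_release -> lint_clean]; r6 [hdr_changed -> deploy_prod]; r8 [cfg_changed -> rollback_ready]. Adds cache_hit, cache_stale, lint_clean, deploy_prod, rollback_ready.
Round 2: r4 [deploy_prod & lint_clean -> compile_c]; r11 [lint_clean & cache_hit -> compile_a]. Adds compile_c, compile_a.
Round 3: r9 [compile_a & cache_stale -> gen_docs]. Adds gen_docs.
gen_docs appears in round 3, so it is derivable.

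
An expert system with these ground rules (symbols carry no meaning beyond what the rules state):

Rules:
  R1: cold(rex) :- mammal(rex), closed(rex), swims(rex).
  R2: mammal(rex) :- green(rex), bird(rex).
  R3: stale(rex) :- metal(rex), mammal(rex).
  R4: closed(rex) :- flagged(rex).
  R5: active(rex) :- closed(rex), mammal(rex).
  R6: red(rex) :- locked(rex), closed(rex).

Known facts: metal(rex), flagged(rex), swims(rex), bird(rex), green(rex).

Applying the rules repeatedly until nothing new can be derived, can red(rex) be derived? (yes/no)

Round 1 — R2, R4, derive mammal(rex), closed(rex).
Round 2 — R1, R3, R5, derive cold(rex), stale(rex), active(rex).
Fixed point reached. red(rex) is concluded only by R6; R6 needs locked(rex) (never derived).

no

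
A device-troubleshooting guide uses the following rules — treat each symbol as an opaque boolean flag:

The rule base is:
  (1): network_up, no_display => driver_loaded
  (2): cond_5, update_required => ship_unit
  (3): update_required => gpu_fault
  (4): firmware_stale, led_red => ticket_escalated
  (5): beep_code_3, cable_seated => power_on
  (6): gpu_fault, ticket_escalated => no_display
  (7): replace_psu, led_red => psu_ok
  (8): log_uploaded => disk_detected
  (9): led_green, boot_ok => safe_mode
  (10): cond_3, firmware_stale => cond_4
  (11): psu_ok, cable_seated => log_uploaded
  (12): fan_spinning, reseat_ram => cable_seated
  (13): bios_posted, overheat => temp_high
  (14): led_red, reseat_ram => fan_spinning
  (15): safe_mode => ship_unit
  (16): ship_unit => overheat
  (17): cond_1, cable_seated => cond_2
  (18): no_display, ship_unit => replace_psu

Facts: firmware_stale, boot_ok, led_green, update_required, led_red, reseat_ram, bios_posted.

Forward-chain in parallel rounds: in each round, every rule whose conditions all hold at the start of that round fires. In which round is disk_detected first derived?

Round 1 fires (3), (4), (9), (14), giving gpu_fault, ticket_escalated, safe_mode, fan_spinning.
Round 2 fires (6), (12), (15), giving no_display, cable_seated, ship_unit.
Round 3 fires (16), (18), giving overheat, replace_psu.
Round 4 fires (7), (13), giving psu_ok, temp_high.
Round 5 fires (11), giving log_uploaded.
Round 6 fires (8), giving disk_detected.
disk_detected first appears in round 6.

6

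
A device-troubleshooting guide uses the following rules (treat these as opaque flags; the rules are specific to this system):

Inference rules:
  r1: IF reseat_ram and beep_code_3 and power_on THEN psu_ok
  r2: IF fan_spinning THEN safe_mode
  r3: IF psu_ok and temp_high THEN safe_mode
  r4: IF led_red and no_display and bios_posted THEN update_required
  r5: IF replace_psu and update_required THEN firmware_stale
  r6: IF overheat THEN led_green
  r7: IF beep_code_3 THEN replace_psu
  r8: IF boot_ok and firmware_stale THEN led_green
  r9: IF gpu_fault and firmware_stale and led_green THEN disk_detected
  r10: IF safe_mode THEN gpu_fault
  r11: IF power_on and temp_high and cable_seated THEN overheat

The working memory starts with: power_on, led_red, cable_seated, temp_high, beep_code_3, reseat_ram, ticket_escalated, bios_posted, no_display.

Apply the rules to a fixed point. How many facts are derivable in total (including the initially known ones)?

18

[1] r1 [IF reseat_ram and beep_code_3 and power_on THEN psu_ok]; r4 [IF led_red and no_display and bios_posted THEN update_required]; r7 [IF beep_code_3 THEN replace_psu]; r11 [IF power_on and temp_high and cable_seated THEN overheat]. ⇒ new: psu_ok, update_required, replace_psu, overheat.
[2] r3 [IF psu_ok and temp_high THEN safe_mode]; r5 [IF replace_psu and update_required THEN firmware_stale]; r6 [IF overheat THEN led_green]. ⇒ new: safe_mode, firmware_stale, led_green.
[3] r10 [IF safe_mode THEN gpu_fault]. ⇒ new: gpu_fault.
[4] r9 [IF gpu_fault and firmware_stale and led_green THEN disk_detected]. ⇒ new: disk_detected.
Closure: {beep_code_3, bios_posted, cable_seated, disk_detected, firmware_stale, gpu_fault, led_green, led_red, no_display, overheat, power_on, psu_ok, replace_psu, reseat_ram, safe_mode, temp_high, ticket_escalated, update_required} — 18 facts.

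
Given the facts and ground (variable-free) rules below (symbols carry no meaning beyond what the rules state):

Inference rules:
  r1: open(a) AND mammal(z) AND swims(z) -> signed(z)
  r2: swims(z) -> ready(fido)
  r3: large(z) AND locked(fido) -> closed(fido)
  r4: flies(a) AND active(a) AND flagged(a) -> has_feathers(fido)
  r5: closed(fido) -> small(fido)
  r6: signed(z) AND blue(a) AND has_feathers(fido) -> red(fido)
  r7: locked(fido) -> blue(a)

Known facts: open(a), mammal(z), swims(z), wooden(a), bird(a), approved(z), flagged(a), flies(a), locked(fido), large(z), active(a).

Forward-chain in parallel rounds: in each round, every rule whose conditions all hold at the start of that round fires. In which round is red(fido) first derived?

2

Round 1 — r1, r2, r3, r4, r7, derive signed(z), ready(fido), closed(fido), has_feathers(fido), blue(a).
Round 2 — r5, r6, derive small(fido), red(fido).
red(fido) first appears in round 2.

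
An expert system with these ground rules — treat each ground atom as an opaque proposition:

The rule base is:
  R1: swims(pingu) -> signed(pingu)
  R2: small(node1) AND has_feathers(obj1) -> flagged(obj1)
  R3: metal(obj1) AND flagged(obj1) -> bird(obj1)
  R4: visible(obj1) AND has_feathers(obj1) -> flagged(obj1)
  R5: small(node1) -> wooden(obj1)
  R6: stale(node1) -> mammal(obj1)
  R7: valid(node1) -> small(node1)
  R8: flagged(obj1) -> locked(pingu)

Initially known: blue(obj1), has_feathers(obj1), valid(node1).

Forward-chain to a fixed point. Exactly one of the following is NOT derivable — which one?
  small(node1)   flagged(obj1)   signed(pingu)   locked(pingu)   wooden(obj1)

signed(pingu)

Round 1: R7 [valid(node1) -> small(node1)]. Adds small(node1).
Round 2: R2 [small(node1) AND has_feathers(obj1) -> flagged(obj1)]; R5 [small(node1) -> wooden(obj1)]. Adds flagged(obj1), wooden(obj1).
Round 3: R8 [flagged(obj1) -> locked(pingu)]. Adds locked(pingu).
Derived: small(node1) (round 1), flagged(obj1) (round 2), locked(pingu) (round 3), wooden(obj1) (round 2). signed(pingu) never appears in any round.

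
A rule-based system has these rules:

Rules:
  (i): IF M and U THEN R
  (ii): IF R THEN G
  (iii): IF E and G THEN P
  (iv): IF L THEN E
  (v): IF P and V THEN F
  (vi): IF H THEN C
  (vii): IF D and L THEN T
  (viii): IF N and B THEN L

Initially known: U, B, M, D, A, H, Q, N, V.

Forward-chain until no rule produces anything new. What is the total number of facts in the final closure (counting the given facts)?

Round 1 — (i), (vi), (viii), derive R, C, L.
Round 2 — (ii), (iv), (vii), derive G, E, T.
Round 3 — (iii), derive P.
Round 4 — (v), derive F.
Closure: {A, B, C, D, E, F, G, H, L, M, N, P, Q, R, T, U, V} — 17 facts.

17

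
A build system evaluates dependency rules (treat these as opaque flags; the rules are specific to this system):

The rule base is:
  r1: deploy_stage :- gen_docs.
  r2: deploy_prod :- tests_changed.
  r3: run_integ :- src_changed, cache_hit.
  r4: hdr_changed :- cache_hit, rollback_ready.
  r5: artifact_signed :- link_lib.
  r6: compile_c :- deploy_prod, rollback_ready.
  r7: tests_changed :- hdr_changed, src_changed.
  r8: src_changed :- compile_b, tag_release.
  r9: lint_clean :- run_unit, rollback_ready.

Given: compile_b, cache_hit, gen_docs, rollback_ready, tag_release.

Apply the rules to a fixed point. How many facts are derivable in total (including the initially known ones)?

[1] r1 [deploy_stage :- gen_docs.]; r4 [hdr_changed :- cache_hit, rollback_ready.]; r8 [src_changed :- compile_b, tag_release.]. ⇒ new: deploy_stage, hdr_changed, src_changed.
[2] r3 [run_integ :- src_changed, cache_hit.]; r7 [tests_changed :- hdr_changed, src_changed.]. ⇒ new: run_integ, tests_changed.
[3] r2 [deploy_prod :- tests_changed.]. ⇒ new: deploy_prod.
[4] r6 [compile_c :- deploy_prod, rollback_ready.]. ⇒ new: compile_c.
Closure: {cache_hit, compile_b, compile_c, deploy_prod, deploy_stage, gen_docs, hdr_changed, rollback_ready, run_integ, src_changed, tag_release, tests_changed} — 12 facts.

12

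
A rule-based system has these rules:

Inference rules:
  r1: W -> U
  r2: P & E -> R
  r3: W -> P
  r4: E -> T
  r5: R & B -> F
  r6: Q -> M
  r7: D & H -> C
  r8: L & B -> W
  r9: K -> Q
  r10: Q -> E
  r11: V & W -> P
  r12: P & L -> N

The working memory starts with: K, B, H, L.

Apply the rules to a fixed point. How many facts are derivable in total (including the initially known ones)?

Round 1 — r8, r9, derive W, Q.
Round 2 — r1, r3, r6, r10, derive U, P, M, E.
Round 3 — r2, r4, r12, derive R, T, N.
Round 4 — r5, derive F.
Closure: {B, E, F, H, K, L, M, N, P, Q, R, T, U, W} — 14 facts.

14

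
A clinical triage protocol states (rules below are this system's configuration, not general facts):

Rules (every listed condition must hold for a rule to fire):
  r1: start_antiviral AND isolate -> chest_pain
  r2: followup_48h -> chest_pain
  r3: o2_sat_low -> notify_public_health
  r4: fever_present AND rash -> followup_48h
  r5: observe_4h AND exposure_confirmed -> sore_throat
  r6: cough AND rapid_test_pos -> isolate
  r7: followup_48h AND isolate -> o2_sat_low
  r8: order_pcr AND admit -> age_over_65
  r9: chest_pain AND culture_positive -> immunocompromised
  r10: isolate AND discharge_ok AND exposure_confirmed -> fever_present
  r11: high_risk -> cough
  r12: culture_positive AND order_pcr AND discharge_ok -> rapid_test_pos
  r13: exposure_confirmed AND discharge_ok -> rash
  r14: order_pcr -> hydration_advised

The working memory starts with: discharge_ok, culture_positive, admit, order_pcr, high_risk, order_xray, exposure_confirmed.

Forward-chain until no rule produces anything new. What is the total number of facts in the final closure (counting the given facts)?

19

Round 1: r8 [order_pcr AND admit -> age_over_65]; r11 [high_risk -> cough]; r12 [culture_positive AND order_pcr AND discharge_ok -> rapid_test_pos]; r13 [exposure_confirmed AND discharge_ok -> rash]; r14 [order_pcr -> hydration_advised]. Adds age_over_65, cough, rapid_test_pos, rash, hydration_advised.
Round 2: r6 [cough AND rapid_test_pos -> isolate]. Adds isolate.
Round 3: r10 [isolate AND discharge_ok AND exposure_confirmed -> fever_present]. Adds fever_present.
Round 4: r4 [fever_present AND rash -> followup_48h]. Adds followup_48h.
Round 5: r2 [followup_48h -> chest_pain]; r7 [followup_48h AND isolate -> o2_sat_low]. Adds chest_pain, o2_sat_low.
Round 6: r3 [o2_sat_low -> notify_public_health]; r9 [chest_pain AND culture_positive -> immunocompromised]. Adds notify_public_health, immunocompromised.
Closure: {admit, age_over_65, chest_pain, cough, culture_positive, discharge_ok, exposure_confirmed, fever_present, followup_48h, high_risk, hydration_advised, immunocompromised, isolate, notify_public_health, o2_sat_low, order_pcr, order_xray, rapid_test_pos, rash} — 19 facts.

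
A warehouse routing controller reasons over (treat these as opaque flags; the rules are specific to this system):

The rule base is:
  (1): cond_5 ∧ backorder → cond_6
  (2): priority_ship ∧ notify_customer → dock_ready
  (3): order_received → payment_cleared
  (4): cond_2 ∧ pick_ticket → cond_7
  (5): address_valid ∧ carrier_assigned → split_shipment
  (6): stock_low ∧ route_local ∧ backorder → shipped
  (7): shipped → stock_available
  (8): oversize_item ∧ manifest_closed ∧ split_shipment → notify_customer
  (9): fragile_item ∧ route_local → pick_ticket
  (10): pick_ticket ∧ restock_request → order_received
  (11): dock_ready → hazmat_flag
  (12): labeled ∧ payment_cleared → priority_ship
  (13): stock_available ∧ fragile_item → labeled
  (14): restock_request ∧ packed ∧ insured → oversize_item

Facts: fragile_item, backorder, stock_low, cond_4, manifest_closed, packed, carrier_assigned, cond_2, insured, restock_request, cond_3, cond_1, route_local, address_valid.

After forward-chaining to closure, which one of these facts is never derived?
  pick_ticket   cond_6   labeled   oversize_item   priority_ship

cond_6

[1] (5) [address_valid ∧ carrier_assigned → split_shipment]; (6) [stock_low ∧ route_local ∧ backorder → shipped]; (9) [fragile_item ∧ route_local → pick_ticket]; (14) [restock_request ∧ packed ∧ insured → oversize_item]. ⇒ new: split_shipment, shipped, pick_ticket, oversize_item.
[2] (4) [cond_2 ∧ pick_ticket → cond_7]; (7) [shipped → stock_available]; (8) [oversize_item ∧ manifest_closed ∧ split_shipment → notify_customer]; (10) [pick_ticket ∧ restock_request → order_received]. ⇒ new: cond_7, stock_available, notify_customer, order_received.
[3] (3) [order_received → payment_cleared]; (13) [stock_available ∧ fragile_item → labeled]. ⇒ new: payment_cleared, labeled.
[4] (12) [labeled ∧ payment_cleared → priority_ship]. ⇒ new: priority_ship.
[5] (2) [priority_ship ∧ notify_customer → dock_ready]. ⇒ new: dock_ready.
[6] (11) [dock_ready → hazmat_flag]. ⇒ new: hazmat_flag.
Derived: pick_ticket (round 1), labeled (round 3), priority_ship (round 4), oversize_item (round 1). cond_6 never appears in any round.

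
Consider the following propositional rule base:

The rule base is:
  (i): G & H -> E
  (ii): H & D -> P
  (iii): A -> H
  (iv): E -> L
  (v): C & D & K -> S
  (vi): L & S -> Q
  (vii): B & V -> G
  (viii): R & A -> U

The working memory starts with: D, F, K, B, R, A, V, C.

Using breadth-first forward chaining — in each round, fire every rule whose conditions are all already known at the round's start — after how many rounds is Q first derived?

Round 1: (iii) [A -> H]; (v) [C & D & K -> S]; (vii) [B & V -> G]; (viii) [R & A -> U]. Adds H, S, G, U.
Round 2: (i) [G & H -> E]; (ii) [H & D -> P]. Adds E, P.
Round 3: (iv) [E -> L]. Adds L.
Round 4: (vi) [L & S -> Q]. Adds Q.
Q first appears in round 4.

4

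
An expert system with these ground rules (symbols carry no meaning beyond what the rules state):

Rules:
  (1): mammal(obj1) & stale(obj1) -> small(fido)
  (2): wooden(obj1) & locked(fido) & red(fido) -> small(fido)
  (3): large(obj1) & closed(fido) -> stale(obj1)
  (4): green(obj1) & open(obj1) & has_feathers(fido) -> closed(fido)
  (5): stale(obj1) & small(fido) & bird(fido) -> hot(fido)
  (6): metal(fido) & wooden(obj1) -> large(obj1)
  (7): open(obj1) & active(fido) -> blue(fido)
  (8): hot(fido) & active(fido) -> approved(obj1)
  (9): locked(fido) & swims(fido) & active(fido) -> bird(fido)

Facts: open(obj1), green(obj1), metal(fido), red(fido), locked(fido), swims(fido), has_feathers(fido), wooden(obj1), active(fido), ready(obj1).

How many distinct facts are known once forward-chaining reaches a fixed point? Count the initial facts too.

18

Round 1: (2) [wooden(obj1) & locked(fido) & red(fido) -> small(fido)]; (4) [green(obj1) & open(obj1) & has_feathers(fido) -> closed(fido)]; (6) [metal(fido) & wooden(obj1) -> large(obj1)]; (7) [open(obj1) & active(fido) -> blue(fido)]; (9) [locked(fido) & swims(fido) & active(fido) -> bird(fido)]. New: small(fido), closed(fido), large(obj1), blue(fido), bird(fido).
Round 2: (3) [large(obj1) & closed(fido) -> stale(obj1)]. New: stale(obj1).
Round 3: (5) [stale(obj1) & small(fido) & bird(fido) -> hot(fido)]. New: hot(fido).
Round 4: (8) [hot(fido) & active(fido) -> approved(obj1)]. New: approved(obj1).
Closure: {active(fido), approved(obj1), bird(fido), blue(fido), closed(fido), green(obj1), has_feathers(fido), hot(fido), large(obj1), locked(fido), metal(fido), open(obj1), ready(obj1), red(fido), small(fido), stale(obj1), swims(fido), wooden(obj1)} — 18 facts.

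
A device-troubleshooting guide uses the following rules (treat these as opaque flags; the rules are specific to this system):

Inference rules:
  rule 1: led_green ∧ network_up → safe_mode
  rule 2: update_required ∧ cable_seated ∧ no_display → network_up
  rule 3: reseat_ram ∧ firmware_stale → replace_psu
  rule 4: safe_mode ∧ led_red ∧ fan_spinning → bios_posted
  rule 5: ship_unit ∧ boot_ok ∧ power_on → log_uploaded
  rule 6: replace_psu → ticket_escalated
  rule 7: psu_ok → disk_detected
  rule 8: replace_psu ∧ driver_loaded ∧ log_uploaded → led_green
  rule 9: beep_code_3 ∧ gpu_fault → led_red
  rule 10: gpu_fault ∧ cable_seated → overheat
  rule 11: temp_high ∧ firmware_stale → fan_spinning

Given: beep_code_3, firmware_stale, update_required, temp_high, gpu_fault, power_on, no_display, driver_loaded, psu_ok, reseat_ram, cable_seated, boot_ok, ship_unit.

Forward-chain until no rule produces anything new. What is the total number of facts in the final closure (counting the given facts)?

24

[1] rule 2 [update_required ∧ cable_seated ∧ no_display → network_up]; rule 3 [reseat_ram ∧ firmware_stale → replace_psu]; rule 5 [ship_unit ∧ boot_ok ∧ power_on → log_uploaded]; rule 7 [psu_ok → disk_detected]; rule 9 [beep_code_3 ∧ gpu_fault → led_red]; rule 10 [gpu_fault ∧ cable_seated → overheat]; rule 11 [temp_high ∧ firmware_stale → fan_spinning]. ⇒ new: network_up, replace_psu, log_uploaded, disk_detected, led_red, overheat, fan_spinning.
[2] rule 6 [replace_psu → ticket_escalated]; rule 8 [replace_psu ∧ driver_loaded ∧ log_uploaded → led_green]. ⇒ new: ticket_escalated, led_green.
[3] rule 1 [led_green ∧ network_up → safe_mode]. ⇒ new: safe_mode.
[4] rule 4 [safe_mode ∧ led_red ∧ fan_spinning → bios_posted]. ⇒ new: bios_posted.
Closure: {beep_code_3, bios_posted, boot_ok, cable_seated, disk_detected, driver_loaded, fan_spinning, firmware_stale, gpu_fault, led_green, led_red, log_uploaded, network_up, no_display, overheat, power_on, psu_ok, replace_psu, reseat_ram, safe_mode, ship_unit, temp_high, ticket_escalated, update_required} — 24 facts.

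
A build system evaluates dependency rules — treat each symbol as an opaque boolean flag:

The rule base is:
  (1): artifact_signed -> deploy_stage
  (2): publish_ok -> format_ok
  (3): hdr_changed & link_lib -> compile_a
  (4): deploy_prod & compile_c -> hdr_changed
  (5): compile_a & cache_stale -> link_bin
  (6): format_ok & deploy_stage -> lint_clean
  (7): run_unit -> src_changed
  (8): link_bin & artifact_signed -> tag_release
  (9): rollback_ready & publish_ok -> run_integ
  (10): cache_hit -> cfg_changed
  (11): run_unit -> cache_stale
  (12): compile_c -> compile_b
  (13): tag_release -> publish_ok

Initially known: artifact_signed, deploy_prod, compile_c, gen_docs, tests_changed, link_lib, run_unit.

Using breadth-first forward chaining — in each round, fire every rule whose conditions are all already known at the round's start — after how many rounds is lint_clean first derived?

Round 1 — (1), (4), (7), (11), (12), derive deploy_stage, hdr_changed, src_changed, cache_stale, compile_b.
Round 2 — (3), derive compile_a.
Round 3 — (5), derive link_bin.
Round 4 — (8), derive tag_release.
Round 5 — (13), derive publish_ok.
Round 6 — (2), derive format_ok.
Round 7 — (6), derive lint_clean.
lint_clean first appears in round 7.

7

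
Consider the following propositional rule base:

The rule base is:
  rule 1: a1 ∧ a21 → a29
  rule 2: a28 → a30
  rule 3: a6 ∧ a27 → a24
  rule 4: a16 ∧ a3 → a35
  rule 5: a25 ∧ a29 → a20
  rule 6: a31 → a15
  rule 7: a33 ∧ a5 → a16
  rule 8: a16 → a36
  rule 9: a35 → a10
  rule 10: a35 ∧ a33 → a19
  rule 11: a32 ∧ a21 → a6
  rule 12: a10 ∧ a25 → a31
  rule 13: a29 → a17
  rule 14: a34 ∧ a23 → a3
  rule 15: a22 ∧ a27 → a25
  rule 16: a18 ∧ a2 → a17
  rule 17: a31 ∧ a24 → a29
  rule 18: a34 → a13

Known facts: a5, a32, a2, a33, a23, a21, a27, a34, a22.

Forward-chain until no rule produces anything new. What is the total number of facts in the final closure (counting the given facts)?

24

Round 1 — rule 7, rule 11, rule 14, rule 15, rule 18, derive a16, a6, a3, a25, a13.
Round 2 — rule 3, rule 4, rule 8, derive a24, a35, a36.
Round 3 — rule 9, rule 10, derive a10, a19.
Round 4 — rule 12, derive a31.
Round 5 — rule 6, rule 17, derive a15, a29.
Round 6 — rule 5, rule 13, derive a20, a17.
Closure: {a10, a13, a15, a16, a17, a19, a2, a20, a21, a22, a23, a24, a25, a27, a29, a3, a31, a32, a33, a34, a35, a36, a5, a6} — 24 facts.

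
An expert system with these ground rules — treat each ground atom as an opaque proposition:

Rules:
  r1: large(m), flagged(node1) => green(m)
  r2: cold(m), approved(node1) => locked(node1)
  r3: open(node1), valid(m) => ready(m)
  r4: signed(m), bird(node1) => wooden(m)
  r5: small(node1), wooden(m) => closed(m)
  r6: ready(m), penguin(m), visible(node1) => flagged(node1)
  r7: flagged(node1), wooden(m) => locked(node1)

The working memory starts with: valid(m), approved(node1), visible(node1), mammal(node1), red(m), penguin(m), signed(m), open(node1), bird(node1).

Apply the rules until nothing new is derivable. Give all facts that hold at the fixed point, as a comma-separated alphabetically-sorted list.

approved(node1), bird(node1), flagged(node1), locked(node1), mammal(node1), open(node1), penguin(m), ready(m), red(m), signed(m), valid(m), visible(node1), wooden(m)

[1] r3 [open(node1), valid(m) => ready(m)]; r4 [signed(m), bird(node1) => wooden(m)]. ⇒ new: ready(m), wooden(m).
[2] r6 [ready(m), penguin(m), visible(node1) => flagged(node1)]. ⇒ new: flagged(node1).
[3] r7 [flagged(node1), wooden(m) => locked(node1)]. ⇒ new: locked(node1).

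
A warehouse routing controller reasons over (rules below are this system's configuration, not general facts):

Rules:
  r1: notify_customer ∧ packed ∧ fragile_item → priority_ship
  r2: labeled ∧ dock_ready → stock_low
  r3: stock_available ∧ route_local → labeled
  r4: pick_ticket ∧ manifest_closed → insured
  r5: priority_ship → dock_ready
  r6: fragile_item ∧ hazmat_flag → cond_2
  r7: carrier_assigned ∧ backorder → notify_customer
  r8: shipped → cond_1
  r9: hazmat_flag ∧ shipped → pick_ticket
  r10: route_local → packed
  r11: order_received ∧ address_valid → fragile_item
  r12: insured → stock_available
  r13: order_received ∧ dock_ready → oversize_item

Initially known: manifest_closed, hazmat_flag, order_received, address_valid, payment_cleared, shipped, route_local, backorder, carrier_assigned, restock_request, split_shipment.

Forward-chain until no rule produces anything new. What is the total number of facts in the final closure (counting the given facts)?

Round 1: r7 [carrier_assigned ∧ backorder → notify_customer]; r8 [shipped → cond_1]; r9 [hazmat_flag ∧ shipped → pick_ticket]; r10 [route_local → packed]; r11 [order_received ∧ address_valid → fragile_item]. New: notify_customer, cond_1, pick_ticket, packed, fragile_item.
Round 2: r1 [notify_customer ∧ packed ∧ fragile_item → priority_ship]; r4 [pick_ticket ∧ manifest_closed → insured]; r6 [fragile_item ∧ hazmat_flag → cond_2]. New: priority_ship, insured, cond_2.
Round 3: r5 [priority_ship → dock_ready]; r12 [insured → stock_available]. New: dock_ready, stock_available.
Round 4: r3 [stock_available ∧ route_local → labeled]; r13 [order_received ∧ dock_ready → oversize_item]. New: labeled, oversize_item.
Round 5: r2 [labeled ∧ dock_ready → stock_low]. New: stock_low.
Closure: {address_valid, backorder, carrier_assigned, cond_1, cond_2, dock_ready, fragile_item, hazmat_flag, insured, labeled, manifest_closed, notify_customer, order_received, oversize_item, packed, payment_cleared, pick_ticket, priority_ship, restock_request, route_local, shipped, split_shipment, stock_available, stock_low} — 24 facts.

24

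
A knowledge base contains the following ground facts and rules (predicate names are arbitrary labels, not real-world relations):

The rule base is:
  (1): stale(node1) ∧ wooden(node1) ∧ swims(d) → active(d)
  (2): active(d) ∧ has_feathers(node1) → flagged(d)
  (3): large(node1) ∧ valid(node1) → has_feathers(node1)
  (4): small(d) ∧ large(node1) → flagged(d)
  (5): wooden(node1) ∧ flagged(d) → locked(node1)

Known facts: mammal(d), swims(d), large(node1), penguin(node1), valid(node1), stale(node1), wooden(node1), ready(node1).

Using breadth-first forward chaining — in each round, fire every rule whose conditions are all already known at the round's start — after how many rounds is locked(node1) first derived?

Round 1: (1) [stale(node1) ∧ wooden(node1) ∧ swims(d) → active(d)]; (3) [large(node1) ∧ valid(node1) → has_feathers(node1)]. New: active(d), has_feathers(node1).
Round 2: (2) [active(d) ∧ has_feathers(node1) → flagged(d)]. New: flagged(d).
Round 3: (5) [wooden(node1) ∧ flagged(d) → locked(node1)]. New: locked(node1).
locked(node1) first appears in round 3.

3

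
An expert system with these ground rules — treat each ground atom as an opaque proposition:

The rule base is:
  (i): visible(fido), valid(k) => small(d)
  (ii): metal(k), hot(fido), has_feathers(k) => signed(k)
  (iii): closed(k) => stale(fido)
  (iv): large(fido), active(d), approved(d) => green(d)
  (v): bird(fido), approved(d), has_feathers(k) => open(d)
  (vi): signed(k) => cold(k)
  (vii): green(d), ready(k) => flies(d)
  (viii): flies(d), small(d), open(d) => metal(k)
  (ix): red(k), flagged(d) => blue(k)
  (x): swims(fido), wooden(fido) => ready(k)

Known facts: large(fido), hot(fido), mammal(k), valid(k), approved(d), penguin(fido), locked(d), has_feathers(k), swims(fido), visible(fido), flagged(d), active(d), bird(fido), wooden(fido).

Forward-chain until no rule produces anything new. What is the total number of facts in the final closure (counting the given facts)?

Round 1 fires (i), (iv), (v), (x), giving small(d), green(d), open(d), ready(k).
Round 2 fires (vii), giving flies(d).
Round 3 fires (viii), giving metal(k).
Round 4 fires (ii), giving signed(k).
Round 5 fires (vi), giving cold(k).
Closure: {active(d), approved(d), bird(fido), cold(k), flagged(d), flies(d), green(d), has_feathers(k), hot(fido), large(fido), locked(d), mammal(k), metal(k), open(d), penguin(fido), ready(k), signed(k), small(d), swims(fido), valid(k), visible(fido), wooden(fido)} — 22 facts.

22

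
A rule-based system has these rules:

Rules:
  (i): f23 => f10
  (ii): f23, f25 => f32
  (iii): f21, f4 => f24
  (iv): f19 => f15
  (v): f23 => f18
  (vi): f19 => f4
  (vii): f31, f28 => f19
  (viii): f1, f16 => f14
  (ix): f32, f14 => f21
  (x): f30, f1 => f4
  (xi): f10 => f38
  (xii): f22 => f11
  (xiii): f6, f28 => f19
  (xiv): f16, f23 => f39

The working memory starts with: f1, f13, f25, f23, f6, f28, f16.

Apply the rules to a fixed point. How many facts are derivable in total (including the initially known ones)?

[1] (i) [f23 => f10]; (ii) [f23, f25 => f32]; (v) [f23 => f18]; (viii) [f1, f16 => f14]; (xiii) [f6, f28 => f19]; (xiv) [f16, f23 => f39]. ⇒ new: f10, f32, f18, f14, f19, f39.
[2] (iv) [f19 => f15]; (vi) [f19 => f4]; (ix) [f32, f14 => f21]; (xi) [f10 => f38]. ⇒ new: f15, f4, f21, f38.
[3] (iii) [f21, f4 => f24]. ⇒ new: f24.
Closure: {f1, f10, f13, f14, f15, f16, f18, f19, f21, f23, f24, f25, f28, f32, f38, f39, f4, f6} — 18 facts.

18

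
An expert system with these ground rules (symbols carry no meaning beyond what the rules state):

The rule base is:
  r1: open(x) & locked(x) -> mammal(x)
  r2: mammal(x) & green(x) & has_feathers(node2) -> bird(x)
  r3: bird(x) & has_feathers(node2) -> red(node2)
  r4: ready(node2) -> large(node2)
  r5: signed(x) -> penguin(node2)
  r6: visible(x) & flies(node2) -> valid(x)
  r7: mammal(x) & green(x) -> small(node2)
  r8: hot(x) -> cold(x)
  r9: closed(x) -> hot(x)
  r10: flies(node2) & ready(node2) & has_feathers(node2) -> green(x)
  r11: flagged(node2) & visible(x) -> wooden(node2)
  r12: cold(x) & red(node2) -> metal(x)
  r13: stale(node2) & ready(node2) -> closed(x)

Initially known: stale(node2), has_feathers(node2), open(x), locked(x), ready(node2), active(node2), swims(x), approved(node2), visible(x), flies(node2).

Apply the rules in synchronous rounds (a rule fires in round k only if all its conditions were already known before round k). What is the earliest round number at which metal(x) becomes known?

4

Round 1: r1 [open(x) & locked(x) -> mammal(x)]; r4 [ready(node2) -> large(node2)]; r6 [visible(x) & flies(node2) -> valid(x)]; r10 [flies(node2) & ready(node2) & has_feathers(node2) -> green(x)]; r13 [stale(node2) & ready(node2) -> closed(x)]. Adds mammal(x), large(node2), valid(x), green(x), closed(x).
Round 2: r2 [mammal(x) & green(x) & has_feathers(node2) -> bird(x)]; r7 [mammal(x) & green(x) -> small(node2)]; r9 [closed(x) -> hot(x)]. Adds bird(x), small(node2), hot(x).
Round 3: r3 [bird(x) & has_feathers(node2) -> red(node2)]; r8 [hot(x) -> cold(x)]. Adds red(node2), cold(x).
Round 4: r12 [cold(x) & red(node2) -> metal(x)]. Adds metal(x).
metal(x) first appears in round 4.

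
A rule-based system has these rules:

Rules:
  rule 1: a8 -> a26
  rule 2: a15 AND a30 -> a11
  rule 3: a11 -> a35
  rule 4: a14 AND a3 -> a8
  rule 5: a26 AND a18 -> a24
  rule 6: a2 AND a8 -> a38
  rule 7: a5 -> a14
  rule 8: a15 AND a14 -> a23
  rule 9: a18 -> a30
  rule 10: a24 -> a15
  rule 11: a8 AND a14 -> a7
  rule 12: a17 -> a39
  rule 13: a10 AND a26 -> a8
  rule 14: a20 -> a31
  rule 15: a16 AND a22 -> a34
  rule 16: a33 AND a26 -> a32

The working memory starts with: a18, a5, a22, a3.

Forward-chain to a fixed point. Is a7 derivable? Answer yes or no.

yes

Round 1: rule 7 [a5 -> a14]; rule 9 [a18 -> a30]. New: a14, a30.
Round 2: rule 4 [a14 AND a3 -> a8]. New: a8.
Round 3: rule 1 [a8 -> a26]; rule 11 [a8 AND a14 -> a7]. New: a26, a7.
Round 4: rule 5 [a26 AND a18 -> a24]. New: a24.
Round 5: rule 10 [a24 -> a15]. New: a15.
Round 6: rule 2 [a15 AND a30 -> a11]; rule 8 [a15 AND a14 -> a23]. New: a11, a23.
Round 7: rule 3 [a11 -> a35]. New: a35.
a7 appears in round 3, so it is derivable.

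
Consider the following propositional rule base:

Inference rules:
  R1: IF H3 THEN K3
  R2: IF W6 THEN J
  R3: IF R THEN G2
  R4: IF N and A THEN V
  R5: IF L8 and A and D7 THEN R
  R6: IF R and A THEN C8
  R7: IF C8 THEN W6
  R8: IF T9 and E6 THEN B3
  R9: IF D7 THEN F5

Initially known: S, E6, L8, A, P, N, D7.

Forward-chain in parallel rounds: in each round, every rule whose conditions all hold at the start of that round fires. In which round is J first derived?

[1] R4 [IF N and A THEN V]; R5 [IF L8 and A and D7 THEN R]; R9 [IF D7 THEN F5]. ⇒ new: V, R, F5.
[2] R3 [IF R THEN G2]; R6 [IF R and A THEN C8]. ⇒ new: G2, C8.
[3] R7 [IF C8 THEN W6]. ⇒ new: W6.
[4] R2 [IF W6 THEN J]. ⇒ new: J.
J first appears in round 4.

4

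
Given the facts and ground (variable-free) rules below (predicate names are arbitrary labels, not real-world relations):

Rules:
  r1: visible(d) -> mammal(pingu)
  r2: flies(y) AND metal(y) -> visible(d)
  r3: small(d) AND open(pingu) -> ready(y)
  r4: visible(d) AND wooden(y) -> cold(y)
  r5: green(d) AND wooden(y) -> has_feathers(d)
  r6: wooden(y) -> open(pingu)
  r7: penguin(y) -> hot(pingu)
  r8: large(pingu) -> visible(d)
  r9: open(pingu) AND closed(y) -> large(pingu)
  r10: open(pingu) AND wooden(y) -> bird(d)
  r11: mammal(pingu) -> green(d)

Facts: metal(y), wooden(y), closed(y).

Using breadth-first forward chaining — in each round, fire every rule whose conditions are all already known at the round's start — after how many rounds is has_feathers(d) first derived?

Round 1 — r6, derive open(pingu).
Round 2 — r9, r10, derive large(pingu), bird(d).
Round 3 — r8, derive visible(d).
Round 4 — r1, r4, derive mammal(pingu), cold(y).
Round 5 — r11, derive green(d).
Round 6 — r5, derive has_feathers(d).
has_feathers(d) first appears in round 6.

6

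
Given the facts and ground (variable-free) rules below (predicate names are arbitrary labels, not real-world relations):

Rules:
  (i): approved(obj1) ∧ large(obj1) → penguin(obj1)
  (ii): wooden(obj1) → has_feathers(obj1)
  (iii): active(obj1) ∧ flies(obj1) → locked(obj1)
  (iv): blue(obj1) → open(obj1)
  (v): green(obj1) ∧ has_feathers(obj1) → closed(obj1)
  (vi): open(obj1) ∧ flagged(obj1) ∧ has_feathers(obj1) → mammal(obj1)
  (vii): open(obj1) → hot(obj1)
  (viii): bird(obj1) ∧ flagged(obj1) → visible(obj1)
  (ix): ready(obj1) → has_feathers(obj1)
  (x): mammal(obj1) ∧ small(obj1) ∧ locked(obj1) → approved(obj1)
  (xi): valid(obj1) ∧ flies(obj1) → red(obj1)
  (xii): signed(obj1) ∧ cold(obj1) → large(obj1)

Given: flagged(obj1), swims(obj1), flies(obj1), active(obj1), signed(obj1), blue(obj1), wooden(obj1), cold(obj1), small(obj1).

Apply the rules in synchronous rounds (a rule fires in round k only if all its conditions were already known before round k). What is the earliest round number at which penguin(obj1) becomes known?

Round 1: (ii) [wooden(obj1) → has_feathers(obj1)]; (iii) [active(obj1) ∧ flies(obj1) → locked(obj1)]; (iv) [blue(obj1) → open(obj1)]; (xii) [signed(obj1) ∧ cold(obj1) → large(obj1)]. Adds has_feathers(obj1), locked(obj1), open(obj1), large(obj1).
Round 2: (vi) [open(obj1) ∧ flagged(obj1) ∧ has_feathers(obj1) → mammal(obj1)]; (vii) [open(obj1) → hot(obj1)]. Adds mammal(obj1), hot(obj1).
Round 3: (x) [mammal(obj1) ∧ small(obj1) ∧ locked(obj1) → approved(obj1)]. Adds approved(obj1).
Round 4: (i) [approved(obj1) ∧ large(obj1) → penguin(obj1)]. Adds penguin(obj1).
penguin(obj1) first appears in round 4.

4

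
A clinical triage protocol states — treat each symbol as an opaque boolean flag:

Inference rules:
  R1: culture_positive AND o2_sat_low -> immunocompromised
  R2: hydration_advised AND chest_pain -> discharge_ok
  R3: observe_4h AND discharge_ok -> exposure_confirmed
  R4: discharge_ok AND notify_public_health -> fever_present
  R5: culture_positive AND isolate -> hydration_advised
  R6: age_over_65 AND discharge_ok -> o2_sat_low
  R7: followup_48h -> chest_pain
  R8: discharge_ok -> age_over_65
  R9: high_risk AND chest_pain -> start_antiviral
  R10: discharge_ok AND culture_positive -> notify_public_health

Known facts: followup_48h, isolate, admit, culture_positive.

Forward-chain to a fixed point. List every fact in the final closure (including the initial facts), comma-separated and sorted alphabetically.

Round 1 — R5, R7, derive hydration_advised, chest_pain.
Round 2 — R2, derive discharge_ok.
Round 3 — R8, R10, derive age_over_65, notify_public_health.
Round 4 — R4, R6, derive fever_present, o2_sat_low.
Round 5 — R1, derive immunocompromised.

admit, age_over_65, chest_pain, culture_positive, discharge_ok, fever_present, followup_48h, hydration_advised, immunocompromised, isolate, notify_public_health, o2_sat_low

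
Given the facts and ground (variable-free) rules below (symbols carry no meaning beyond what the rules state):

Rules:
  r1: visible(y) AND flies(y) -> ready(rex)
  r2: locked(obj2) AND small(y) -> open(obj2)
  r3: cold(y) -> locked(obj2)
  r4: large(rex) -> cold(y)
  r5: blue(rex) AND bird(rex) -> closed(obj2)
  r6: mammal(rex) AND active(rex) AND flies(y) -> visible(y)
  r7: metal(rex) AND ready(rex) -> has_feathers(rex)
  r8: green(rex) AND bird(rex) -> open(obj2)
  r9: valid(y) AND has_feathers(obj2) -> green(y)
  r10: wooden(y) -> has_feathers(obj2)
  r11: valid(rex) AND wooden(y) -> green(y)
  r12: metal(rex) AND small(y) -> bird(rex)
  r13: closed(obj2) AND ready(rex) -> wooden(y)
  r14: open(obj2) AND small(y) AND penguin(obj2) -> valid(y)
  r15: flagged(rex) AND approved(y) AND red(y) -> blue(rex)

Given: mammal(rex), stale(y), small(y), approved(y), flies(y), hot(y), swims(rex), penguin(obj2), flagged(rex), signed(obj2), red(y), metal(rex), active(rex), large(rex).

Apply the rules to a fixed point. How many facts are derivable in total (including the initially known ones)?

Round 1: r4 [large(rex) -> cold(y)]; r6 [mammal(rex) AND active(rex) AND flies(y) -> visible(y)]; r12 [metal(rex) AND small(y) -> bird(rex)]; r15 [flagged(rex) AND approved(y) AND red(y) -> blue(rex)]. Adds cold(y), visible(y), bird(rex), blue(rex).
Round 2: r1 [visible(y) AND flies(y) -> ready(rex)]; r3 [cold(y) -> locked(obj2)]; r5 [blue(rex) AND bird(rex) -> closed(obj2)]. Adds ready(rex), locked(obj2), closed(obj2).
Round 3: r2 [locked(obj2) AND small(y) -> open(obj2)]; r7 [metal(rex) AND ready(rex) -> has_feathers(rex)]; r13 [closed(obj2) AND ready(rex) -> wooden(y)]. Adds open(obj2), has_feathers(rex), wooden(y).
Round 4: r10 [wooden(y) -> has_feathers(obj2)]; r14 [open(obj2) AND small(y) AND penguin(obj2) -> valid(y)]. Adds has_feathers(obj2), valid(y).
Round 5: r9 [valid(y) AND has_feathers(obj2) -> green(y)]. Adds green(y).
Closure: {active(rex), approved(y), bird(rex), blue(rex), closed(obj2), cold(y), flagged(rex), flies(y), green(y), has_feathers(obj2), has_feathers(rex), hot(y), large(rex), locked(obj2), mammal(rex), metal(rex), open(obj2), penguin(obj2), ready(rex), red(y), signed(obj2), small(y), stale(y), swims(rex), valid(y), visible(y), wooden(y)} — 27 facts.

27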